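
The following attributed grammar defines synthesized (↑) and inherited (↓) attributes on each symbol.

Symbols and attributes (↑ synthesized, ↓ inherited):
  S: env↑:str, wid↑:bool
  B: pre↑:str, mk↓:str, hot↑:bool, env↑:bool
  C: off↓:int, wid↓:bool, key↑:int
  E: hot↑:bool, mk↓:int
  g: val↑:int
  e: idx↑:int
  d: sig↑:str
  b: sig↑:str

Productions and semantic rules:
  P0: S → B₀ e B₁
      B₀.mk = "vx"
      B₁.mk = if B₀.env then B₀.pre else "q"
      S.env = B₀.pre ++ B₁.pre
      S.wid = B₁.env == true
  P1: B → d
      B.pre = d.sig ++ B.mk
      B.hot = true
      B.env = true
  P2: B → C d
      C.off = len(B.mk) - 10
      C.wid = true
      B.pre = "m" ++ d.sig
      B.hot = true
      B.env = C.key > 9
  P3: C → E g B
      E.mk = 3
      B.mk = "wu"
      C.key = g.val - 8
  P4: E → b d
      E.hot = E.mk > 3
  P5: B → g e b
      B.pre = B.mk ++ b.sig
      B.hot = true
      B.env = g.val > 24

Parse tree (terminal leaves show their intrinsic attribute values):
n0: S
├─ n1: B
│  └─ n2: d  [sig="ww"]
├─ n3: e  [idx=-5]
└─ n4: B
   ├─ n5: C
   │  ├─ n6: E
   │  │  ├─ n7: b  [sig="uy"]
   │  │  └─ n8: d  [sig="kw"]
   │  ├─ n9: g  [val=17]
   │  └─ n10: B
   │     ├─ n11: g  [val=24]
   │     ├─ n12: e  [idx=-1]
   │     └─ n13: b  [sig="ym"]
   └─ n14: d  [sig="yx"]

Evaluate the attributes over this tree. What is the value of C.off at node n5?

1. n1.mk = "vx"  ["vx"]
2. n2.sig = "ww"  [terminal]
3. n1.pre = "wwvx"  [d.sig ++ B.mk]
4. n1.hot = true  [true]
5. n1.env = true  [true]
6. n3.idx = -5  [terminal]
7. n4.mk = "wwvx"  [if B₀.env then B₀.pre else "q"]
8. n5.off = -6  [len(B.mk) - 10]
9. n5.wid = true  [true]
10. n6.mk = 3  [3]
11. n7.sig = "uy"  [terminal]
12. n8.sig = "kw"  [terminal]
13. n6.hot = false  [E.mk > 3]
14. n9.val = 17  [terminal]
15. n10.mk = "wu"  ["wu"]
16. n11.val = 24  [terminal]
17. n12.idx = -1  [terminal]
18. n13.sig = "ym"  [terminal]
19. n10.pre = "wuym"  [B.mk ++ b.sig]
20. n10.hot = true  [true]
21. n10.env = false  [g.val > 24]
22. n5.key = 9  [g.val - 8]
23. n14.sig = "yx"  [terminal]
24. n4.pre = "myx"  ["m" ++ d.sig]
25. n4.hot = true  [true]
26. n4.env = false  [C.key > 9]
27. n0.env = "wwvxmyx"  [B₀.pre ++ B₁.pre]
28. n0.wid = false  [B₁.env == true]

-6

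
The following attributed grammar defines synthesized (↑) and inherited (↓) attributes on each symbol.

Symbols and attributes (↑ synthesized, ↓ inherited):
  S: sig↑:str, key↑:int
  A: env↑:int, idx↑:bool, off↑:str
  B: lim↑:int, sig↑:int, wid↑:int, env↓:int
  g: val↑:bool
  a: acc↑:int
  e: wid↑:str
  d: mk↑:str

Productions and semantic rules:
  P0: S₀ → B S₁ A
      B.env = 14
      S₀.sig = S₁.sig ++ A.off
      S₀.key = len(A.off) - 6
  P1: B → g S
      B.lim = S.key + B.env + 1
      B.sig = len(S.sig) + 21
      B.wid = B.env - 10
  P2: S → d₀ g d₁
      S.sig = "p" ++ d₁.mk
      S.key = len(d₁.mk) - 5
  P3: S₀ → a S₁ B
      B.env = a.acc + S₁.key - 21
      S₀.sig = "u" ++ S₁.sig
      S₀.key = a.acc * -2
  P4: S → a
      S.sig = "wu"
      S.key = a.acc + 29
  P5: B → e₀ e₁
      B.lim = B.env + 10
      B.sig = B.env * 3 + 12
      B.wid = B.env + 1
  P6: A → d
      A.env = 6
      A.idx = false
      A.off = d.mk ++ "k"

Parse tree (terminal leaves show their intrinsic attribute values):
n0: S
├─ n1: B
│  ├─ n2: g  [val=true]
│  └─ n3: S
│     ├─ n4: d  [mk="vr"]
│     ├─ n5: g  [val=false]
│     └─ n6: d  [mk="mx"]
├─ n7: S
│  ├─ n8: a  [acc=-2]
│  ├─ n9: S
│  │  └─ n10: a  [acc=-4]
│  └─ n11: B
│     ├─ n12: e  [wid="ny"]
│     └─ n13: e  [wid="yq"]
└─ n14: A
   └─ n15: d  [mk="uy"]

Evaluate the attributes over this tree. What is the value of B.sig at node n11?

1. n1.env = 14  [14]
2. n2.val = true  [terminal]
3. n4.mk = "vr"  [terminal]
4. n5.val = false  [terminal]
5. n6.mk = "mx"  [terminal]
6. n3.sig = "pmx"  ["p" ++ d₁.mk]
7. n3.key = -3  [len(d₁.mk) - 5]
8. n1.lim = 12  [S.key + B.env + 1]
9. n1.sig = 24  [len(S.sig) + 21]
10. n1.wid = 4  [B.env - 10]
11. n8.acc = -2  [terminal]
12. n10.acc = -4  [terminal]
13. n9.sig = "wu"  ["wu"]
14. n9.key = 25  [a.acc + 29]
15. n11.env = 2  [a.acc + S₁.key - 21]
16. n12.wid = "ny"  [terminal]
17. n13.wid = "yq"  [terminal]
18. n11.lim = 12  [B.env + 10]
19. n11.sig = 18  [B.env * 3 + 12]
20. n11.wid = 3  [B.env + 1]
21. n7.sig = "uwu"  ["u" ++ S₁.sig]
22. n7.key = 4  [a.acc * -2]
23. n15.mk = "uy"  [terminal]
24. n14.env = 6  [6]
25. n14.idx = false  [false]
26. n14.off = "uyk"  [d.mk ++ "k"]
27. n0.sig = "uwuuyk"  [S₁.sig ++ A.off]
28. n0.key = -3  [len(A.off) - 6]

18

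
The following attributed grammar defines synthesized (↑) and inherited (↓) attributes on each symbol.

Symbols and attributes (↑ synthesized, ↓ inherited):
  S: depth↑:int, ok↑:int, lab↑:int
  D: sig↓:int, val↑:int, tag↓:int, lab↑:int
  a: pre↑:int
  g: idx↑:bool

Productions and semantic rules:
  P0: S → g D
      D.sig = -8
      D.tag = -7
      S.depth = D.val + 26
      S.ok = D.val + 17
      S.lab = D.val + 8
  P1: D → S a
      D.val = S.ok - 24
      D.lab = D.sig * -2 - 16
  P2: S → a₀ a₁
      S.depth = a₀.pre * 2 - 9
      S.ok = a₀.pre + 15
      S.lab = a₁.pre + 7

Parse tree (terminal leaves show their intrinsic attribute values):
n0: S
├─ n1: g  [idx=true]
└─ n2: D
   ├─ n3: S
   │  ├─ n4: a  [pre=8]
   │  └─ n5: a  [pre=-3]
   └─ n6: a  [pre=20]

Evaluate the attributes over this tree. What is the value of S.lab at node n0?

7

1. n1.idx = true  [terminal]
2. n2.sig = -8  [-8]
3. n2.tag = -7  [-7]
4. n4.pre = 8  [terminal]
5. n5.pre = -3  [terminal]
6. n3.depth = 7  [a₀.pre * 2 - 9]
7. n3.ok = 23  [a₀.pre + 15]
8. n3.lab = 4  [a₁.pre + 7]
9. n6.pre = 20  [terminal]
10. n2.val = -1  [S.ok - 24]
11. n2.lab = 0  [D.sig * -2 - 16]
12. n0.depth = 25  [D.val + 26]
13. n0.ok = 16  [D.val + 17]
14. n0.lab = 7  [D.val + 8]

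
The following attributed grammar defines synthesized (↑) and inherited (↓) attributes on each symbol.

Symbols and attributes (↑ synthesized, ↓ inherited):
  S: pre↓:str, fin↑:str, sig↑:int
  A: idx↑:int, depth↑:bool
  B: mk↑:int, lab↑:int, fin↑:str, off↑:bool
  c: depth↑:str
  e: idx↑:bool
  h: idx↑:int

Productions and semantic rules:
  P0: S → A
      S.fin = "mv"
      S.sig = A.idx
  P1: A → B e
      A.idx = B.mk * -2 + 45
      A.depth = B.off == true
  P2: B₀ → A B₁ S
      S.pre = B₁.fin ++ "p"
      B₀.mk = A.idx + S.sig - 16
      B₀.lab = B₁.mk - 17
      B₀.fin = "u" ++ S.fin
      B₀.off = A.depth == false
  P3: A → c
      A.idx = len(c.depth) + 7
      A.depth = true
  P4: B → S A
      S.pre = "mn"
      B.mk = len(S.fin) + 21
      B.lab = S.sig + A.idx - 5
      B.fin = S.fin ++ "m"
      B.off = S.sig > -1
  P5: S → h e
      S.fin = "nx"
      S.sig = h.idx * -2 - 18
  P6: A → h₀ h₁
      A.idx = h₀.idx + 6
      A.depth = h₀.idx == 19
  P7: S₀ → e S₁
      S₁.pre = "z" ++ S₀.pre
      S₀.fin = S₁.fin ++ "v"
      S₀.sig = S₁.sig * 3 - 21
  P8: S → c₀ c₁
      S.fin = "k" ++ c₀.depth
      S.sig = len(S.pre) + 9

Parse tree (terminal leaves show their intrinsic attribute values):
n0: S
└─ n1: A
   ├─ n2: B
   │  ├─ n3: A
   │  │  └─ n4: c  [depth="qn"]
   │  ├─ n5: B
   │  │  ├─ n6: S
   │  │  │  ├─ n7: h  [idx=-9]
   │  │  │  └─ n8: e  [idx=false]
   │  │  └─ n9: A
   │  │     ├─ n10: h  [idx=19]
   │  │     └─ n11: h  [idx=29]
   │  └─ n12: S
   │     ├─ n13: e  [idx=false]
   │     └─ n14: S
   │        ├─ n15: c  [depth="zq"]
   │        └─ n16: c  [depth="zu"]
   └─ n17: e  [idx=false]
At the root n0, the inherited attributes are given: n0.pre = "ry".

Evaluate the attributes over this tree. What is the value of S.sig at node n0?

1. n0.pre = "ry"  [given at root]
2. n4.depth = "qn"  [terminal]
3. n3.idx = 9  [len(c.depth) + 7]
4. n3.depth = true  [true]
5. n6.pre = "mn"  ["mn"]
6. n7.idx = -9  [terminal]
7. n8.idx = false  [terminal]
8. n6.fin = "nx"  ["nx"]
9. n6.sig = 0  [h.idx * -2 - 18]
10. n10.idx = 19  [terminal]
11. n11.idx = 29  [terminal]
12. n9.idx = 25  [h₀.idx + 6]
13. n9.depth = true  [h₀.idx == 19]
14. n5.mk = 23  [len(S.fin) + 21]
15. n5.lab = 20  [S.sig + A.idx - 5]
16. n5.fin = "nxm"  [S.fin ++ "m"]
17. n5.off = true  [S.sig > -1]
18. n12.pre = "nxmp"  [B₁.fin ++ "p"]
19. n13.idx = false  [terminal]
20. n14.pre = "znxmp"  ["z" ++ S₀.pre]
21. n15.depth = "zq"  [terminal]
22. n16.depth = "zu"  [terminal]
23. n14.fin = "kzq"  ["k" ++ c₀.depth]
24. n14.sig = 14  [len(S.pre) + 9]
25. n12.fin = "kzqv"  [S₁.fin ++ "v"]
26. n12.sig = 21  [S₁.sig * 3 - 21]
27. n2.mk = 14  [A.idx + S.sig - 16]
28. n2.lab = 6  [B₁.mk - 17]
29. n2.fin = "ukzqv"  ["u" ++ S.fin]
30. n2.off = false  [A.depth == false]
31. n17.idx = false  [terminal]
32. n1.idx = 17  [B.mk * -2 + 45]
33. n1.depth = false  [B.off == true]
34. n0.fin = "mv"  ["mv"]
35. n0.sig = 17  [A.idx]

17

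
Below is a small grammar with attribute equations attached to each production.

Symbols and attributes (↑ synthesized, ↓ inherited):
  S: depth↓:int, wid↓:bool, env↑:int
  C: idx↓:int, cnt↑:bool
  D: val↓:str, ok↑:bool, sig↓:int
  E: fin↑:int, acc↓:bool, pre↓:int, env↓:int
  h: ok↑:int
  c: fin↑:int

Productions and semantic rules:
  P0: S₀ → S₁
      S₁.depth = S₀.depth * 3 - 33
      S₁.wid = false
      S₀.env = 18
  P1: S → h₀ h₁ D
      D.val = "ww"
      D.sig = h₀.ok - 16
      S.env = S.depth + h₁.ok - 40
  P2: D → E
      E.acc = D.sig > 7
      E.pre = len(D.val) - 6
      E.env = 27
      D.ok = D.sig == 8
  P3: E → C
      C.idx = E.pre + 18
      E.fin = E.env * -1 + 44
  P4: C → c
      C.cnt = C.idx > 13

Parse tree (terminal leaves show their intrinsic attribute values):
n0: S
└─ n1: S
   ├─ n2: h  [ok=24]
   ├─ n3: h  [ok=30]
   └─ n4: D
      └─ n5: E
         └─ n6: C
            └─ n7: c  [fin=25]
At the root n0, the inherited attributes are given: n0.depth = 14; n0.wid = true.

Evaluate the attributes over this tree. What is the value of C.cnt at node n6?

1. n0.depth = 14  [given at root]
2. n0.wid = true  [given at root]
3. n1.depth = 9  [S₀.depth * 3 - 33]
4. n1.wid = false  [false]
5. n2.ok = 24  [terminal]
6. n3.ok = 30  [terminal]
7. n4.val = "ww"  ["ww"]
8. n4.sig = 8  [h₀.ok - 16]
9. n5.acc = true  [D.sig > 7]
10. n5.pre = -4  [len(D.val) - 6]
11. n5.env = 27  [27]
12. n6.idx = 14  [E.pre + 18]
13. n7.fin = 25  [terminal]
14. n6.cnt = true  [C.idx > 13]
15. n5.fin = 17  [E.env * -1 + 44]
16. n4.ok = true  [D.sig == 8]
17. n1.env = -1  [S.depth + h₁.ok - 40]
18. n0.env = 18  [18]

true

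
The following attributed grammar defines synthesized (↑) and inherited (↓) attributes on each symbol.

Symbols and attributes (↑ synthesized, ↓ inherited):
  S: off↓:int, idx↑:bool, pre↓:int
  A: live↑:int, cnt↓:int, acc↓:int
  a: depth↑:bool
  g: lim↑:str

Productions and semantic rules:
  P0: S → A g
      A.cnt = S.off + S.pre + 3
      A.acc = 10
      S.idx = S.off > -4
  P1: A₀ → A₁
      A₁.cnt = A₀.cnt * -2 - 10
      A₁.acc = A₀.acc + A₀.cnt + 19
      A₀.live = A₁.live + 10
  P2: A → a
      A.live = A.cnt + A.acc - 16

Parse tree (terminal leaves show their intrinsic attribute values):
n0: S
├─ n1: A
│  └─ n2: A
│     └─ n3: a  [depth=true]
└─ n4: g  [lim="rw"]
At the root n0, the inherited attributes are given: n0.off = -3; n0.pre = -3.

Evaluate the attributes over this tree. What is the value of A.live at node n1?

16

1. n0.off = -3  [given at root]
2. n0.pre = -3  [given at root]
3. n1.cnt = -3  [S.off + S.pre + 3]
4. n1.acc = 10  [10]
5. n2.cnt = -4  [A₀.cnt * -2 - 10]
6. n2.acc = 26  [A₀.acc + A₀.cnt + 19]
7. n3.depth = true  [terminal]
8. n2.live = 6  [A.cnt + A.acc - 16]
9. n1.live = 16  [A₁.live + 10]
10. n4.lim = "rw"  [terminal]
11. n0.idx = true  [S.off > -4]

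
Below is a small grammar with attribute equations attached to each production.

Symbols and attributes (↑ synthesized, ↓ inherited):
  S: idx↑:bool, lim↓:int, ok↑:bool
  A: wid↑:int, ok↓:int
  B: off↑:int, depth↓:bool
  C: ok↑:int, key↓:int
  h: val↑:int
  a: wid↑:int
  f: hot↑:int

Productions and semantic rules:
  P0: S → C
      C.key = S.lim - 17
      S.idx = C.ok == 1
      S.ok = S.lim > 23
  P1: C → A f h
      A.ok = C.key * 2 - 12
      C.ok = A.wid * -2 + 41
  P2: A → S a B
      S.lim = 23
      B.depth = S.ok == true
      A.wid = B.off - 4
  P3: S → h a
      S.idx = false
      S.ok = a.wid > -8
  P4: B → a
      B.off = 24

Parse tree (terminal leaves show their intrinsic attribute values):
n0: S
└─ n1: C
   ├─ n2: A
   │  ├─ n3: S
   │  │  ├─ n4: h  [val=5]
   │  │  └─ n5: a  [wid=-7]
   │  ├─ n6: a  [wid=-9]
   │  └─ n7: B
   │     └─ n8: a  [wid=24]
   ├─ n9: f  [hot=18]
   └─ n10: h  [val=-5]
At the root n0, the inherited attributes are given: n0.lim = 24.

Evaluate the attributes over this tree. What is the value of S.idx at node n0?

1. n0.lim = 24  [given at root]
2. n1.key = 7  [S.lim - 17]
3. n2.ok = 2  [C.key * 2 - 12]
4. n3.lim = 23  [23]
5. n4.val = 5  [terminal]
6. n5.wid = -7  [terminal]
7. n3.idx = false  [false]
8. n3.ok = true  [a.wid > -8]
9. n6.wid = -9  [terminal]
10. n7.depth = true  [S.ok == true]
11. n8.wid = 24  [terminal]
12. n7.off = 24  [24]
13. n2.wid = 20  [B.off - 4]
14. n9.hot = 18  [terminal]
15. n10.val = -5  [terminal]
16. n1.ok = 1  [A.wid * -2 + 41]
17. n0.idx = true  [C.ok == 1]
18. n0.ok = true  [S.lim > 23]

true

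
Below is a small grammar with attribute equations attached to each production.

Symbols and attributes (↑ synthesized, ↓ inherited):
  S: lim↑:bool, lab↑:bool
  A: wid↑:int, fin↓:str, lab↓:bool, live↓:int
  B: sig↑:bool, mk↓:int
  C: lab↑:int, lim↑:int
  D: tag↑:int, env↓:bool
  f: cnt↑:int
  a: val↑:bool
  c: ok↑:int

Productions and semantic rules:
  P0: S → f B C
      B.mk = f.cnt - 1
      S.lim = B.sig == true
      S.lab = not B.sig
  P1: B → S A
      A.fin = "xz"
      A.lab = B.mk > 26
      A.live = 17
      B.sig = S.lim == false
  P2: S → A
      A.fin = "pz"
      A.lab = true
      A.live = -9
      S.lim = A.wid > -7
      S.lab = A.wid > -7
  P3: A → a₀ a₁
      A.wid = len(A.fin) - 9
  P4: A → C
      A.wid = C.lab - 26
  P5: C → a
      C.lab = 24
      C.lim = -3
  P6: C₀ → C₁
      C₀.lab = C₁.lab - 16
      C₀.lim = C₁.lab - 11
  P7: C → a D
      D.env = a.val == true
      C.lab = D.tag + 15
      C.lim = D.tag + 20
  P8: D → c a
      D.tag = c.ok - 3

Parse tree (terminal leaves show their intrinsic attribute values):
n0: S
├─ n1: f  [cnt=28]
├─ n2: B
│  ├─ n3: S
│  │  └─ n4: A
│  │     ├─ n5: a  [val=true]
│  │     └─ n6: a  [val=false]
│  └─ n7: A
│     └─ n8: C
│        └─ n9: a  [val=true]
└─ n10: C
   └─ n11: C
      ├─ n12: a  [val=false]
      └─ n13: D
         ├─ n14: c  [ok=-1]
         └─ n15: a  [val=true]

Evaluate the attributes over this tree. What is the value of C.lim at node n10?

1. n1.cnt = 28  [terminal]
2. n2.mk = 27  [f.cnt - 1]
3. n4.fin = "pz"  ["pz"]
4. n4.lab = true  [true]
5. n4.live = -9  [-9]
6. n5.val = true  [terminal]
7. n6.val = false  [terminal]
8. n4.wid = -7  [len(A.fin) - 9]
9. n3.lim = false  [A.wid > -7]
10. n3.lab = false  [A.wid > -7]
11. n7.fin = "xz"  ["xz"]
12. n7.lab = true  [B.mk > 26]
13. n7.live = 17  [17]
14. n9.val = true  [terminal]
15. n8.lab = 24  [24]
16. n8.lim = -3  [-3]
17. n7.wid = -2  [C.lab - 26]
18. n2.sig = true  [S.lim == false]
19. n12.val = false  [terminal]
20. n13.env = false  [a.val == true]
21. n14.ok = -1  [terminal]
22. n15.val = true  [terminal]
23. n13.tag = -4  [c.ok - 3]
24. n11.lab = 11  [D.tag + 15]
25. n11.lim = 16  [D.tag + 20]
26. n10.lab = -5  [C₁.lab - 16]
27. n10.lim = 0  [C₁.lab - 11]
28. n0.lim = true  [B.sig == true]
29. n0.lab = false  [not B.sig]

0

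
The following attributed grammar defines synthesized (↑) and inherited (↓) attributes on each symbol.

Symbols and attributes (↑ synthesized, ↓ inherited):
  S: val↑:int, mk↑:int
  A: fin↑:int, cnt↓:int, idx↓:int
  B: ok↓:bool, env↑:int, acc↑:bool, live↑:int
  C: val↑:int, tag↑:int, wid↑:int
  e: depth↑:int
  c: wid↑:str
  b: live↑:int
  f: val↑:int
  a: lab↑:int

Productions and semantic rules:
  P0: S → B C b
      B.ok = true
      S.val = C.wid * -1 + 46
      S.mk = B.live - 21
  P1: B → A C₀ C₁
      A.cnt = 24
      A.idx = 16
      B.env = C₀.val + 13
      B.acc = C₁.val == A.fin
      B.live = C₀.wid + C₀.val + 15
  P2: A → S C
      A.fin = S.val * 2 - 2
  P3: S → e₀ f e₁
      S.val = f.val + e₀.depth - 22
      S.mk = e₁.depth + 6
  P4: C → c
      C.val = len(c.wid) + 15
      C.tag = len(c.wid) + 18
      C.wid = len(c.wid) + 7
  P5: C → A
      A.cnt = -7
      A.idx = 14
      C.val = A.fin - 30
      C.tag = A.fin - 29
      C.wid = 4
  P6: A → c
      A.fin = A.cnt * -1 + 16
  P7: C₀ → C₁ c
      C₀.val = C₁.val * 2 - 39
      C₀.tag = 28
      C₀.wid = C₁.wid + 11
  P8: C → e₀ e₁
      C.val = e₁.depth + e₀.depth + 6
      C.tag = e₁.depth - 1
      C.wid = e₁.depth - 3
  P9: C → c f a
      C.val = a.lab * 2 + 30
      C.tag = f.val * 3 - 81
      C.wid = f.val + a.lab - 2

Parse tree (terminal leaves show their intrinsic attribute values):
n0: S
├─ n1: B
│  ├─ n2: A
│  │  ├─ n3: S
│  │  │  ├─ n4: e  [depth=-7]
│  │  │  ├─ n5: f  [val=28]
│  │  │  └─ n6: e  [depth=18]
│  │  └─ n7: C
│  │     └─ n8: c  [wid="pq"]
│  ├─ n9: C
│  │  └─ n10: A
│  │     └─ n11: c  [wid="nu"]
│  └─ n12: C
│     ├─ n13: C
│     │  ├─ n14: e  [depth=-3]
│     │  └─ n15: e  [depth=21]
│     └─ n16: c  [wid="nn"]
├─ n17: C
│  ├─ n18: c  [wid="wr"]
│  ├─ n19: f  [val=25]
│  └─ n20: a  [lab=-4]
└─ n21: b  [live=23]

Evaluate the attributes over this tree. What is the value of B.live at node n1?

1. n1.ok = true  [true]
2. n2.cnt = 24  [24]
3. n2.idx = 16  [16]
4. n4.depth = -7  [terminal]
5. n5.val = 28  [terminal]
6. n6.depth = 18  [terminal]
7. n3.val = -1  [f.val + e₀.depth - 22]
8. n3.mk = 24  [e₁.depth + 6]
9. n8.wid = "pq"  [terminal]
10. n7.val = 17  [len(c.wid) + 15]
11. n7.tag = 20  [len(c.wid) + 18]
12. n7.wid = 9  [len(c.wid) + 7]
13. n2.fin = -4  [S.val * 2 - 2]
14. n10.cnt = -7  [-7]
15. n10.idx = 14  [14]
16. n11.wid = "nu"  [terminal]
17. n10.fin = 23  [A.cnt * -1 + 16]
18. n9.val = -7  [A.fin - 30]
19. n9.tag = -6  [A.fin - 29]
20. n9.wid = 4  [4]
21. n14.depth = -3  [terminal]
22. n15.depth = 21  [terminal]
23. n13.val = 24  [e₁.depth + e₀.depth + 6]
24. n13.tag = 20  [e₁.depth - 1]
25. n13.wid = 18  [e₁.depth - 3]
26. n16.wid = "nn"  [terminal]
27. n12.val = 9  [C₁.val * 2 - 39]
28. n12.tag = 28  [28]
29. n12.wid = 29  [C₁.wid + 11]
30. n1.env = 6  [C₀.val + 13]
31. n1.acc = false  [C₁.val == A.fin]
32. n1.live = 12  [C₀.wid + C₀.val + 15]
33. n18.wid = "wr"  [terminal]
34. n19.val = 25  [terminal]
35. n20.lab = -4  [terminal]
36. n17.val = 22  [a.lab * 2 + 30]
37. n17.tag = -6  [f.val * 3 - 81]
38. n17.wid = 19  [f.val + a.lab - 2]
39. n21.live = 23  [terminal]
40. n0.val = 27  [C.wid * -1 + 46]
41. n0.mk = -9  [B.live - 21]

12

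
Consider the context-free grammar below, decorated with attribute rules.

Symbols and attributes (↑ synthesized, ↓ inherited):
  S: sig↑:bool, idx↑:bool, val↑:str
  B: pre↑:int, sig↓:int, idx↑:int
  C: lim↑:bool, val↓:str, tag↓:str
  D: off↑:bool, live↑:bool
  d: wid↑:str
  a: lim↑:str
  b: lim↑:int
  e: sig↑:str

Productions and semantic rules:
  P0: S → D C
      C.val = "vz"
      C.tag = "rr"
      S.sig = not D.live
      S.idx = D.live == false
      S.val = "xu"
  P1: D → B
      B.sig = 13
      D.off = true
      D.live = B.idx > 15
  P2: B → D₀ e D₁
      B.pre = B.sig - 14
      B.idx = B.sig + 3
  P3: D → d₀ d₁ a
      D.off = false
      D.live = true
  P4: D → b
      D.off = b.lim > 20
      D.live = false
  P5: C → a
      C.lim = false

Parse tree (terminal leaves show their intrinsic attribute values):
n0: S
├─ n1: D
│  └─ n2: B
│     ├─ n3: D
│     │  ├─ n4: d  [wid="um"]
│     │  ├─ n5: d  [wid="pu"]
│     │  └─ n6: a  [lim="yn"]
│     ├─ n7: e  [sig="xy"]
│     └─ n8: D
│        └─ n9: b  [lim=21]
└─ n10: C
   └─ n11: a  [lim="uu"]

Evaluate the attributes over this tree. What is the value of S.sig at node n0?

false

1. n2.sig = 13  [13]
2. n4.wid = "um"  [terminal]
3. n5.wid = "pu"  [terminal]
4. n6.lim = "yn"  [terminal]
5. n3.off = false  [false]
6. n3.live = true  [true]
7. n7.sig = "xy"  [terminal]
8. n9.lim = 21  [terminal]
9. n8.off = true  [b.lim > 20]
10. n8.live = false  [false]
11. n2.pre = -1  [B.sig - 14]
12. n2.idx = 16  [B.sig + 3]
13. n1.off = true  [true]
14. n1.live = true  [B.idx > 15]
15. n10.val = "vz"  ["vz"]
16. n10.tag = "rr"  ["rr"]
17. n11.lim = "uu"  [terminal]
18. n10.lim = false  [false]
19. n0.sig = false  [not D.live]
20. n0.idx = false  [D.live == false]
21. n0.val = "xu"  ["xu"]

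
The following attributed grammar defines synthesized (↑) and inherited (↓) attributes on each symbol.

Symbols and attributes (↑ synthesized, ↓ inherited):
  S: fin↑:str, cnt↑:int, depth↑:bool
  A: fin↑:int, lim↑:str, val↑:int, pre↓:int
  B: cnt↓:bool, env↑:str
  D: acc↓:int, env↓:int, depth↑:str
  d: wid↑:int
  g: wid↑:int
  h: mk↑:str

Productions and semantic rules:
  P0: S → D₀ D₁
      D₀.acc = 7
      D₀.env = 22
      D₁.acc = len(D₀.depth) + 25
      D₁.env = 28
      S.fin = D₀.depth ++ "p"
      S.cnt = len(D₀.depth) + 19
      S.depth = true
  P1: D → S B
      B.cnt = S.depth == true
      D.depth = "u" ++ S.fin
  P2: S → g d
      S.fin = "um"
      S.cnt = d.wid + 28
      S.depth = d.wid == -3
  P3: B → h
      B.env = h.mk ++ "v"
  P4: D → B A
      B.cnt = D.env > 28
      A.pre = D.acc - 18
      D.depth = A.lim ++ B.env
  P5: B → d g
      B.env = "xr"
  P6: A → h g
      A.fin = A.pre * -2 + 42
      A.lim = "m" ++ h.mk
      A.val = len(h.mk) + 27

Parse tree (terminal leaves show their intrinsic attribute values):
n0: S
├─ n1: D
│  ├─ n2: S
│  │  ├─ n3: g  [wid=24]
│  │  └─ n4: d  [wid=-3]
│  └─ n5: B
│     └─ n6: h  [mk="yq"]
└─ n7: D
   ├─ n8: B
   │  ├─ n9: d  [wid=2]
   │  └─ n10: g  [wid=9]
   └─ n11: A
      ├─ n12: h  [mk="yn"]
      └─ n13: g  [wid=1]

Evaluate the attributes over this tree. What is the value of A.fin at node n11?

22

1. n1.acc = 7  [7]
2. n1.env = 22  [22]
3. n3.wid = 24  [terminal]
4. n4.wid = -3  [terminal]
5. n2.fin = "um"  ["um"]
6. n2.cnt = 25  [d.wid + 28]
7. n2.depth = true  [d.wid == -3]
8. n5.cnt = true  [S.depth == true]
9. n6.mk = "yq"  [terminal]
10. n5.env = "yqv"  [h.mk ++ "v"]
11. n1.depth = "uum"  ["u" ++ S.fin]
12. n7.acc = 28  [len(D₀.depth) + 25]
13. n7.env = 28  [28]
14. n8.cnt = false  [D.env > 28]
15. n9.wid = 2  [terminal]
16. n10.wid = 9  [terminal]
17. n8.env = "xr"  ["xr"]
18. n11.pre = 10  [D.acc - 18]
19. n12.mk = "yn"  [terminal]
20. n13.wid = 1  [terminal]
21. n11.fin = 22  [A.pre * -2 + 42]
22. n11.lim = "myn"  ["m" ++ h.mk]
23. n11.val = 29  [len(h.mk) + 27]
24. n7.depth = "mynxr"  [A.lim ++ B.env]
25. n0.fin = "uump"  [D₀.depth ++ "p"]
26. n0.cnt = 22  [len(D₀.depth) + 19]
27. n0.depth = true  [true]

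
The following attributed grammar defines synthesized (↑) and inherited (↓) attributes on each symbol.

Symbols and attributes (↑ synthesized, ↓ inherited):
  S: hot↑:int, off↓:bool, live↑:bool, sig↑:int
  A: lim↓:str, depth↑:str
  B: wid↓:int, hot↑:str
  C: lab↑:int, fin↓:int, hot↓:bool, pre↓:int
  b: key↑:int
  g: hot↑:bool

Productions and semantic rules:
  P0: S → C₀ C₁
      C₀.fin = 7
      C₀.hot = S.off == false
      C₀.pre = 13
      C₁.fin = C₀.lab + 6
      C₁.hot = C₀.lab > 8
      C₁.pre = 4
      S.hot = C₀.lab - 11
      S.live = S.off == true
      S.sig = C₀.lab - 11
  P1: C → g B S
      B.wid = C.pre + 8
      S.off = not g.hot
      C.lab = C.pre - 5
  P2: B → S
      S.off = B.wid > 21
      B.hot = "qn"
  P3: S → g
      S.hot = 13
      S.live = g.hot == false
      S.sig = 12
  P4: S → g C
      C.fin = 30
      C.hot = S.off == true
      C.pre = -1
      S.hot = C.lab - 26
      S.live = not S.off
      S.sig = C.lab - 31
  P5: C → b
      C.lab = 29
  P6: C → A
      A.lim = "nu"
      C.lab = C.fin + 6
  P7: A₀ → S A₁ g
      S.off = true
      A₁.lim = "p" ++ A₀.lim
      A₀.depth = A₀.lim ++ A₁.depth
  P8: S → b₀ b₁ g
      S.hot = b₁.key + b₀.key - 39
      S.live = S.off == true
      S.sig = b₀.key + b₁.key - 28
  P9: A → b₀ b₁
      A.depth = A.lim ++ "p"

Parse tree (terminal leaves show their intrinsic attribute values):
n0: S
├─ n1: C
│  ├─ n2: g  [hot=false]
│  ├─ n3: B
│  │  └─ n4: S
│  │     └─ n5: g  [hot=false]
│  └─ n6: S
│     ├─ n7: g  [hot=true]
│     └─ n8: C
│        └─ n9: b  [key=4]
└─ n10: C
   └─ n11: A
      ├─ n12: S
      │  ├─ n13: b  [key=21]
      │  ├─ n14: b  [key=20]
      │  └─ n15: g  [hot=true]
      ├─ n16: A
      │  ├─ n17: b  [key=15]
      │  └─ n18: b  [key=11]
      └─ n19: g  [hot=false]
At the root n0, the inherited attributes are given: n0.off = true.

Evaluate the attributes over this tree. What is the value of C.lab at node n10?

1. n0.off = true  [given at root]
2. n1.fin = 7  [7]
3. n1.hot = false  [S.off == false]
4. n1.pre = 13  [13]
5. n2.hot = false  [terminal]
6. n3.wid = 21  [C.pre + 8]
7. n4.off = false  [B.wid > 21]
8. n5.hot = false  [terminal]
9. n4.hot = 13  [13]
10. n4.live = true  [g.hot == false]
11. n4.sig = 12  [12]
12. n3.hot = "qn"  ["qn"]
13. n6.off = true  [not g.hot]
14. n7.hot = true  [terminal]
15. n8.fin = 30  [30]
16. n8.hot = true  [S.off == true]
17. n8.pre = -1  [-1]
18. n9.key = 4  [terminal]
19. n8.lab = 29  [29]
20. n6.hot = 3  [C.lab - 26]
21. n6.live = false  [not S.off]
22. n6.sig = -2  [C.lab - 31]
23. n1.lab = 8  [C.pre - 5]
24. n10.fin = 14  [C₀.lab + 6]
25. n10.hot = false  [C₀.lab > 8]
26. n10.pre = 4  [4]
27. n11.lim = "nu"  ["nu"]
28. n12.off = true  [true]
29. n13.key = 21  [terminal]
30. n14.key = 20  [terminal]
31. n15.hot = true  [terminal]
32. n12.hot = 2  [b₁.key + b₀.key - 39]
33. n12.live = true  [S.off == true]
34. n12.sig = 13  [b₀.key + b₁.key - 28]
35. n16.lim = "pnu"  ["p" ++ A₀.lim]
36. n17.key = 15  [terminal]
37. n18.key = 11  [terminal]
38. n16.depth = "pnup"  [A.lim ++ "p"]
39. n19.hot = false  [terminal]
40. n11.depth = "nupnup"  [A₀.lim ++ A₁.depth]
41. n10.lab = 20  [C.fin + 6]
42. n0.hot = -3  [C₀.lab - 11]
43. n0.live = true  [S.off == true]
44. n0.sig = -3  [C₀.lab - 11]

20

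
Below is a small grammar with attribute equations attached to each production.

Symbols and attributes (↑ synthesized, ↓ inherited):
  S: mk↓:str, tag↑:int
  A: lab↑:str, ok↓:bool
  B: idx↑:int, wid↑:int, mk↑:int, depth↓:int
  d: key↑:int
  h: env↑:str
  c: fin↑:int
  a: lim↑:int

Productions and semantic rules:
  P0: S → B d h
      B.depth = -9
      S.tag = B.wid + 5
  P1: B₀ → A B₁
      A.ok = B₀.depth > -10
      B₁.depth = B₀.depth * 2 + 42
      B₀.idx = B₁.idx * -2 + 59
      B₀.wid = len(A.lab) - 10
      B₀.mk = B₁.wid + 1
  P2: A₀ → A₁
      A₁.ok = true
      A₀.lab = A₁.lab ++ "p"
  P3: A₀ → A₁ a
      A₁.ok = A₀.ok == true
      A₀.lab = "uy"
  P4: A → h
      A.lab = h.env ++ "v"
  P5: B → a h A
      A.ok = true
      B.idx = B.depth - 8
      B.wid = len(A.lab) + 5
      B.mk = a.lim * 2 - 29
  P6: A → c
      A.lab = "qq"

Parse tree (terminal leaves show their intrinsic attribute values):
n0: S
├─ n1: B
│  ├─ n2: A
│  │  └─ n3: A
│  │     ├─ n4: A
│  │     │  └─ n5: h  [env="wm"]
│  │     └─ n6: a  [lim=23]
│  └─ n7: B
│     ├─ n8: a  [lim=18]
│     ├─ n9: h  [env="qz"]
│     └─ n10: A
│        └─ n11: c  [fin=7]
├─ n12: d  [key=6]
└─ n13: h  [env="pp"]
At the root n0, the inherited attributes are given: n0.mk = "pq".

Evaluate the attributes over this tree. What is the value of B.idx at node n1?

27

1. n0.mk = "pq"  [given at root]
2. n1.depth = -9  [-9]
3. n2.ok = true  [B₀.depth > -10]
4. n3.ok = true  [true]
5. n4.ok = true  [A₀.ok == true]
6. n5.env = "wm"  [terminal]
7. n4.lab = "wmv"  [h.env ++ "v"]
8. n6.lim = 23  [terminal]
9. n3.lab = "uy"  ["uy"]
10. n2.lab = "uyp"  [A₁.lab ++ "p"]
11. n7.depth = 24  [B₀.depth * 2 + 42]
12. n8.lim = 18  [terminal]
13. n9.env = "qz"  [terminal]
14. n10.ok = true  [true]
15. n11.fin = 7  [terminal]
16. n10.lab = "qq"  ["qq"]
17. n7.idx = 16  [B.depth - 8]
18. n7.wid = 7  [len(A.lab) + 5]
19. n7.mk = 7  [a.lim * 2 - 29]
20. n1.idx = 27  [B₁.idx * -2 + 59]
21. n1.wid = -7  [len(A.lab) - 10]
22. n1.mk = 8  [B₁.wid + 1]
23. n12.key = 6  [terminal]
24. n13.env = "pp"  [terminal]
25. n0.tag = -2  [B.wid + 5]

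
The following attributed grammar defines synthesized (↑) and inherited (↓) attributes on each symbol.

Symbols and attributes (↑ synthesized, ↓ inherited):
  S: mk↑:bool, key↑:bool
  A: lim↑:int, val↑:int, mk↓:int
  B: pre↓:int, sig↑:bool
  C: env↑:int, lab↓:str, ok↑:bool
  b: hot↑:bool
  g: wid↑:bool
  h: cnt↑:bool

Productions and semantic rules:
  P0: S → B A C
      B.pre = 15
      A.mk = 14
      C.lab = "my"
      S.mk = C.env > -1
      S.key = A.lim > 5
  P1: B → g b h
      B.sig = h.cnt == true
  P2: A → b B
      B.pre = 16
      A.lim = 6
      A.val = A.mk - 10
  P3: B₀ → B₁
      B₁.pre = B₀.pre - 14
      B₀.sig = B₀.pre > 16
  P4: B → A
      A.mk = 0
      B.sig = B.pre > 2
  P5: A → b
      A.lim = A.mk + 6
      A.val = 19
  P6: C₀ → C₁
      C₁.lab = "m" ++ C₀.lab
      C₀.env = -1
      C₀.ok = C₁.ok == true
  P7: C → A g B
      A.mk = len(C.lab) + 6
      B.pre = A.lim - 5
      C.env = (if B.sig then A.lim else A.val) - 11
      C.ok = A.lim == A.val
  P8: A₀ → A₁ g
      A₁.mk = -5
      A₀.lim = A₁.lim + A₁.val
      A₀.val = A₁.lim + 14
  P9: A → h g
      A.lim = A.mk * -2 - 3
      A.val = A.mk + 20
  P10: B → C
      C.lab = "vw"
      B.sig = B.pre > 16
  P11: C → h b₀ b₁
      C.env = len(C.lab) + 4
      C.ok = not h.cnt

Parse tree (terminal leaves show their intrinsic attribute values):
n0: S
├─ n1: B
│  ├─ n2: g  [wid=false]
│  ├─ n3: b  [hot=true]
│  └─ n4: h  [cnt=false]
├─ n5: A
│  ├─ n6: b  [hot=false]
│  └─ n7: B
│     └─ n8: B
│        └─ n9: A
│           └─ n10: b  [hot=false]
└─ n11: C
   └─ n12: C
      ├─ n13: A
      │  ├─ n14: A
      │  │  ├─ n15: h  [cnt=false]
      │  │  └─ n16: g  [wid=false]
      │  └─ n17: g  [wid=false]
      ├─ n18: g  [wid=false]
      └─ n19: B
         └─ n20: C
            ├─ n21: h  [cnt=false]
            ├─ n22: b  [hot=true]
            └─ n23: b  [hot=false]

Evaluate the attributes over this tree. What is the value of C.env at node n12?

11

1. n1.pre = 15  [15]
2. n2.wid = false  [terminal]
3. n3.hot = true  [terminal]
4. n4.cnt = false  [terminal]
5. n1.sig = false  [h.cnt == true]
6. n5.mk = 14  [14]
7. n6.hot = false  [terminal]
8. n7.pre = 16  [16]
9. n8.pre = 2  [B₀.pre - 14]
10. n9.mk = 0  [0]
11. n10.hot = false  [terminal]
12. n9.lim = 6  [A.mk + 6]
13. n9.val = 19  [19]
14. n8.sig = false  [B.pre > 2]
15. n7.sig = false  [B₀.pre > 16]
16. n5.lim = 6  [6]
17. n5.val = 4  [A.mk - 10]
18. n11.lab = "my"  ["my"]
19. n12.lab = "mmy"  ["m" ++ C₀.lab]
20. n13.mk = 9  [len(C.lab) + 6]
21. n14.mk = -5  [-5]
22. n15.cnt = false  [terminal]
23. n16.wid = false  [terminal]
24. n14.lim = 7  [A.mk * -2 - 3]
25. n14.val = 15  [A.mk + 20]
26. n17.wid = false  [terminal]
27. n13.lim = 22  [A₁.lim + A₁.val]
28. n13.val = 21  [A₁.lim + 14]
29. n18.wid = false  [terminal]
30. n19.pre = 17  [A.lim - 5]
31. n20.lab = "vw"  ["vw"]
32. n21.cnt = false  [terminal]
33. n22.hot = true  [terminal]
34. n23.hot = false  [terminal]
35. n20.env = 6  [len(C.lab) + 4]
36. n20.ok = true  [not h.cnt]
37. n19.sig = true  [B.pre > 16]
38. n12.env = 11  [(if B.sig then A.lim else A.val) - 11]
39. n12.ok = false  [A.lim == A.val]
40. n11.env = -1  [-1]
41. n11.ok = false  [C₁.ok == true]
42. n0.mk = false  [C.env > -1]
43. n0.key = true  [A.lim > 5]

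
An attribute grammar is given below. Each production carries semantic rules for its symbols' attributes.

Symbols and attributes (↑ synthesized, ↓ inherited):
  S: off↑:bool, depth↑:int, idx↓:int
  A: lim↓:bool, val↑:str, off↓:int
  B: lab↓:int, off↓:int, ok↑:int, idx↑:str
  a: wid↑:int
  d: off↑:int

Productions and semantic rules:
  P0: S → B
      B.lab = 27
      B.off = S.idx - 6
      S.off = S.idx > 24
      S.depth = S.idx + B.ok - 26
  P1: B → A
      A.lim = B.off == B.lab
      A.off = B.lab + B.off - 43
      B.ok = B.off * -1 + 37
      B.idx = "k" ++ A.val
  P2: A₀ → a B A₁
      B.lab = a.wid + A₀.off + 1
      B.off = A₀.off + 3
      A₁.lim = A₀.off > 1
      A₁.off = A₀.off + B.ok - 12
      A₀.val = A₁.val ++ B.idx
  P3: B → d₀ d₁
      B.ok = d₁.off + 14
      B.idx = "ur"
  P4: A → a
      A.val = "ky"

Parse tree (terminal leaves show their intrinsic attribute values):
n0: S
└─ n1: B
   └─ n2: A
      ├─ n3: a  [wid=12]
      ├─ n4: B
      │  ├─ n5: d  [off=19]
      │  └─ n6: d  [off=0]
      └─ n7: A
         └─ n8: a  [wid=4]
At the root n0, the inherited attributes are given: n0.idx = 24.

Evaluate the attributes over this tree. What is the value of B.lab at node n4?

15

1. n0.idx = 24  [given at root]
2. n1.lab = 27  [27]
3. n1.off = 18  [S.idx - 6]
4. n2.lim = false  [B.off == B.lab]
5. n2.off = 2  [B.lab + B.off - 43]
6. n3.wid = 12  [terminal]
7. n4.lab = 15  [a.wid + A₀.off + 1]
8. n4.off = 5  [A₀.off + 3]
9. n5.off = 19  [terminal]
10. n6.off = 0  [terminal]
11. n4.ok = 14  [d₁.off + 14]
12. n4.idx = "ur"  ["ur"]
13. n7.lim = true  [A₀.off > 1]
14. n7.off = 4  [A₀.off + B.ok - 12]
15. n8.wid = 4  [terminal]
16. n7.val = "ky"  ["ky"]
17. n2.val = "kyur"  [A₁.val ++ B.idx]
18. n1.ok = 19  [B.off * -1 + 37]
19. n1.idx = "kkyur"  ["k" ++ A.val]
20. n0.off = false  [S.idx > 24]
21. n0.depth = 17  [S.idx + B.ok - 26]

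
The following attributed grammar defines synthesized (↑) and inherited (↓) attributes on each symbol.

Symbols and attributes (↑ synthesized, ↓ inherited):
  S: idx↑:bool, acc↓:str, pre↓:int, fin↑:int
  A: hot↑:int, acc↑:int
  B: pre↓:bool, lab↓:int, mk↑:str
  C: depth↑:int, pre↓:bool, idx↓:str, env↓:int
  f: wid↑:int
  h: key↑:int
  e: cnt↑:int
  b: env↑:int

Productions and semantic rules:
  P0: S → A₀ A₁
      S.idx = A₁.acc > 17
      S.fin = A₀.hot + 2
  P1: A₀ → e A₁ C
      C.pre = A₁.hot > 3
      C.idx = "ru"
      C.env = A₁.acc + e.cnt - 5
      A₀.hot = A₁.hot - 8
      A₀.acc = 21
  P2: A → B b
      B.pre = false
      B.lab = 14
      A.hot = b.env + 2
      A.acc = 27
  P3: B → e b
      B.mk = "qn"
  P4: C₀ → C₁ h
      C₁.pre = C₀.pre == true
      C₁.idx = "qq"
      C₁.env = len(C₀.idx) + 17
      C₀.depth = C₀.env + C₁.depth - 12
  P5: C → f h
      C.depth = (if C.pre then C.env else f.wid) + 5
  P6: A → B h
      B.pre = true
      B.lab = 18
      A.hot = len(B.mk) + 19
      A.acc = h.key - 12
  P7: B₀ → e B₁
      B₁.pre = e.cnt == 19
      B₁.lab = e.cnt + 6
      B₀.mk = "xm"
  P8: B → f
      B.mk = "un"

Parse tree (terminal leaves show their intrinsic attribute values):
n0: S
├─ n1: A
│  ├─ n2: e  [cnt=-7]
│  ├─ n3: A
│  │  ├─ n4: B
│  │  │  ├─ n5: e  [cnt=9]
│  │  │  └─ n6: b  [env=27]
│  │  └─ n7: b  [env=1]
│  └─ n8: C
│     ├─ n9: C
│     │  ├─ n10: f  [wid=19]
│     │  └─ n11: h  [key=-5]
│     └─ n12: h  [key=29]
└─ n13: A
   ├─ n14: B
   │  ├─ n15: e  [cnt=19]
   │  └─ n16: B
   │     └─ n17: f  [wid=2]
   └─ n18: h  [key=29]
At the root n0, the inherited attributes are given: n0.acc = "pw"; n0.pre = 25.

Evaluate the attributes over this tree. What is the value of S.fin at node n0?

1. n0.acc = "pw"  [given at root]
2. n0.pre = 25  [given at root]
3. n2.cnt = -7  [terminal]
4. n4.pre = false  [false]
5. n4.lab = 14  [14]
6. n5.cnt = 9  [terminal]
7. n6.env = 27  [terminal]
8. n4.mk = "qn"  ["qn"]
9. n7.env = 1  [terminal]
10. n3.hot = 3  [b.env + 2]
11. n3.acc = 27  [27]
12. n8.pre = false  [A₁.hot > 3]
13. n8.idx = "ru"  ["ru"]
14. n8.env = 15  [A₁.acc + e.cnt - 5]
15. n9.pre = false  [C₀.pre == true]
16. n9.idx = "qq"  ["qq"]
17. n9.env = 19  [len(C₀.idx) + 17]
18. n10.wid = 19  [terminal]
19. n11.key = -5  [terminal]
20. n9.depth = 24  [(if C.pre then C.env else f.wid) + 5]
21. n12.key = 29  [terminal]
22. n8.depth = 27  [C₀.env + C₁.depth - 12]
23. n1.hot = -5  [A₁.hot - 8]
24. n1.acc = 21  [21]
25. n14.pre = true  [true]
26. n14.lab = 18  [18]
27. n15.cnt = 19  [terminal]
28. n16.pre = true  [e.cnt == 19]
29. n16.lab = 25  [e.cnt + 6]
30. n17.wid = 2  [terminal]
31. n16.mk = "un"  ["un"]
32. n14.mk = "xm"  ["xm"]
33. n18.key = 29  [terminal]
34. n13.hot = 21  [len(B.mk) + 19]
35. n13.acc = 17  [h.key - 12]
36. n0.idx = false  [A₁.acc > 17]
37. n0.fin = -3  [A₀.hot + 2]

-3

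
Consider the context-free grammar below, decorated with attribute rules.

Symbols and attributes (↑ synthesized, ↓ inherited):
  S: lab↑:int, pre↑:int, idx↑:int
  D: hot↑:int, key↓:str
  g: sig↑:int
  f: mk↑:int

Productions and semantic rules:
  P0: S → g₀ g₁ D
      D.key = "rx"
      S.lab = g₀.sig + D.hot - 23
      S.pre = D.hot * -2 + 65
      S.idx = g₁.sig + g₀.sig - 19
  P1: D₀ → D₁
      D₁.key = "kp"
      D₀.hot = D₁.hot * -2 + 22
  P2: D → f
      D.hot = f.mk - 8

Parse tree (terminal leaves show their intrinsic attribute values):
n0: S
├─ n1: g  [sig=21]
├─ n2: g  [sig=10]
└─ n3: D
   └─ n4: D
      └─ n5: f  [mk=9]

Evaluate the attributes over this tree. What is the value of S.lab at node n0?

18

1. n1.sig = 21  [terminal]
2. n2.sig = 10  [terminal]
3. n3.key = "rx"  ["rx"]
4. n4.key = "kp"  ["kp"]
5. n5.mk = 9  [terminal]
6. n4.hot = 1  [f.mk - 8]
7. n3.hot = 20  [D₁.hot * -2 + 22]
8. n0.lab = 18  [g₀.sig + D.hot - 23]
9. n0.pre = 25  [D.hot * -2 + 65]
10. n0.idx = 12  [g₁.sig + g₀.sig - 19]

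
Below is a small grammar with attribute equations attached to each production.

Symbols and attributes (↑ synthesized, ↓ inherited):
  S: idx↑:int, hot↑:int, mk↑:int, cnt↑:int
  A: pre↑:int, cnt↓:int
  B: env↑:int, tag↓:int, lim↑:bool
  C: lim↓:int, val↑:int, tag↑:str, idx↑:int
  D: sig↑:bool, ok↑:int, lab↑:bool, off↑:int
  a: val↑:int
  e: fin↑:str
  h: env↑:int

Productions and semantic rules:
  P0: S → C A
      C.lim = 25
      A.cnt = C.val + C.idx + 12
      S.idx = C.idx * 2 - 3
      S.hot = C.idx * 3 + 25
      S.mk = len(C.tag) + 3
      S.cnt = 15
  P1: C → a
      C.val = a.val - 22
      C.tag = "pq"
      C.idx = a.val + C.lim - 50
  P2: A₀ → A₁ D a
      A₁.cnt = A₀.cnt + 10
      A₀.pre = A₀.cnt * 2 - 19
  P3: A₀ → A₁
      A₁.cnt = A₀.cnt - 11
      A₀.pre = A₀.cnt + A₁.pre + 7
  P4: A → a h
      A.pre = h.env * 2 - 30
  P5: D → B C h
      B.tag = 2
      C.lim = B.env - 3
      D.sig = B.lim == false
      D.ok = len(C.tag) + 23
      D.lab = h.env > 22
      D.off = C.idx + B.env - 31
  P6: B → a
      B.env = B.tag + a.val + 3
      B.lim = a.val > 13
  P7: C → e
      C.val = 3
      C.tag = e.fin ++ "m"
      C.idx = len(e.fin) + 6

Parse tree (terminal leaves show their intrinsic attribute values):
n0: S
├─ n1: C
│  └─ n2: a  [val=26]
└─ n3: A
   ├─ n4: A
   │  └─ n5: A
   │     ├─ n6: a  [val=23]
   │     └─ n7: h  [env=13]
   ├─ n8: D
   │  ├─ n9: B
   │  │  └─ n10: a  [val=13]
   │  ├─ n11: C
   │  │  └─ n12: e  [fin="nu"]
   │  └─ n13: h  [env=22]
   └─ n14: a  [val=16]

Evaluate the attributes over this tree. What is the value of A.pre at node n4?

1. n1.lim = 25  [25]
2. n2.val = 26  [terminal]
3. n1.val = 4  [a.val - 22]
4. n1.tag = "pq"  ["pq"]
5. n1.idx = 1  [a.val + C.lim - 50]
6. n3.cnt = 17  [C.val + C.idx + 12]
7. n4.cnt = 27  [A₀.cnt + 10]
8. n5.cnt = 16  [A₀.cnt - 11]
9. n6.val = 23  [terminal]
10. n7.env = 13  [terminal]
11. n5.pre = -4  [h.env * 2 - 30]
12. n4.pre = 30  [A₀.cnt + A₁.pre + 7]
13. n9.tag = 2  [2]
14. n10.val = 13  [terminal]
15. n9.env = 18  [B.tag + a.val + 3]
16. n9.lim = false  [a.val > 13]
17. n11.lim = 15  [B.env - 3]
18. n12.fin = "nu"  [terminal]
19. n11.val = 3  [3]
20. n11.tag = "num"  [e.fin ++ "m"]
21. n11.idx = 8  [len(e.fin) + 6]
22. n13.env = 22  [terminal]
23. n8.sig = true  [B.lim == false]
24. n8.ok = 26  [len(C.tag) + 23]
25. n8.lab = false  [h.env > 22]
26. n8.off = -5  [C.idx + B.env - 31]
27. n14.val = 16  [terminal]
28. n3.pre = 15  [A₀.cnt * 2 - 19]
29. n0.idx = -1  [C.idx * 2 - 3]
30. n0.hot = 28  [C.idx * 3 + 25]
31. n0.mk = 5  [len(C.tag) + 3]
32. n0.cnt = 15  [15]

30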